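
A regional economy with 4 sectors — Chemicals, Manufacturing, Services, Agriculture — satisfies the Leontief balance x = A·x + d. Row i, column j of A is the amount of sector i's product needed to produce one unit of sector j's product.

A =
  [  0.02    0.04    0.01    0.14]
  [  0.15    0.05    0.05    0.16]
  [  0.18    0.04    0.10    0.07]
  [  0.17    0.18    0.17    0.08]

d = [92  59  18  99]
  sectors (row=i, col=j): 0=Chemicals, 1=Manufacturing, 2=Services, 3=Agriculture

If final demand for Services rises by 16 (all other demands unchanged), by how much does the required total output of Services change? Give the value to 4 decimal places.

18.3193

Form M = I − A:
  [  0.98   -0.04   -0.01   -0.14]
  [ -0.15    0.95   -0.05   -0.16]
  [ -0.18   -0.04    0.90   -0.07]
  [ -0.17   -0.18   -0.17    0.92]
Leontief inverse L = M⁻¹:
  [  1.0737    0.0817    0.0507    0.1815]
  [  0.2313    1.1118    0.1091    0.2369]
  [  0.2475    0.0851    1.1450    0.1396]
  [  0.2894    0.2484    0.2423    1.1926]
Total output x = L · d:
  x_0 = 1.0737·92 + 0.0817·59 + 0.0507·18 + 0.1815·99 = 122.4827
  x_1 = 0.2313·92 + 1.1118·59 + 0.1091·18 + 0.2369·99 = 112.2914
  x_2 = 0.2475·92 + 0.0851·59 + 1.1450·18 + 0.1396·99 = 62.2202
  x_3 = 0.2894·92 + 0.2484·59 + 0.2423·18 + 1.1926·99 = 163.7086
Δx_2 = L[2,2] · Δd_2 = 1.1450 · 16 = 18.3193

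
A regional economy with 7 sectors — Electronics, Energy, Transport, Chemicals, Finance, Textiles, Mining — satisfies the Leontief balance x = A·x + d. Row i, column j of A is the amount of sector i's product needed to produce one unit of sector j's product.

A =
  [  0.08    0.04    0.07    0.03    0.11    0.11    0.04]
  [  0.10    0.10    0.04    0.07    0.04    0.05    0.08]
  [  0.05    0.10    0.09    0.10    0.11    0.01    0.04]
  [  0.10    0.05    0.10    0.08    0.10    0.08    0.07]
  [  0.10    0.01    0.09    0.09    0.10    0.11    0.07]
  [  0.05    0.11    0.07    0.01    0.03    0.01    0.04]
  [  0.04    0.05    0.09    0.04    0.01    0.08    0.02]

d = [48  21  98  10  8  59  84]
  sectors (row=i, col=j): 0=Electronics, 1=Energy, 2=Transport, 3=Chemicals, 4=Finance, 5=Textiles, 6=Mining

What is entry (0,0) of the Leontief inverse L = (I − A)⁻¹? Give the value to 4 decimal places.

L[0,0] = 1.1464

Form M = I − A:
  [  0.92   -0.04   -0.07   -0.03   -0.11   -0.11   -0.04]
  [ -0.10    0.90   -0.04   -0.07   -0.04   -0.05   -0.08]
  [ -0.05   -0.10    0.91   -0.10   -0.11   -0.01   -0.04]
  [ -0.10   -0.05   -0.10    0.92   -0.10   -0.08   -0.07]
  [ -0.10   -0.01   -0.09   -0.09    0.90   -0.11   -0.07]
  [ -0.05   -0.11   -0.07   -0.01   -0.03    0.99   -0.04]
  [ -0.04   -0.05   -0.09   -0.04   -0.01   -0.08    0.98]
Leontief inverse L = M⁻¹:
  [  1.1464    0.0984    0.1405    0.0831    0.1774    0.1671    0.0860]
  [  0.1680    1.1591    0.1086    0.1223    0.1040    0.1100    0.1266]
  [  0.1278    0.1613    1.1679    0.1667    0.1876    0.0761    0.0945]
  [  0.1818    0.1203    0.1878    1.1476    0.1845    0.1516    0.1262]
  [  0.1785    0.0781    0.1771    0.1540    1.1825    0.1794    0.1237]
  [  0.0962    0.1526    0.1146    0.0490    0.0737    1.0477    0.0726]
  [  0.0842    0.0961    0.1374    0.0773    0.0554    0.1130    1.0514]
Total output x = L · d:
  x_0 = 1.1464·48 + 0.0984·21 + 0.1405·98 + 0.0831·10 + 0.1774·8 + 0.1671·59 + 0.0860·84 = 90.2013
  x_1 = 0.1680·48 + 1.1591·21 + 0.1086·98 + 0.1223·10 + 0.1040·8 + 0.1100·59 + 0.1266·84 = 62.2164
  x_2 = 0.1278·48 + 0.1613·21 + 1.1679·98 + 0.1667·10 + 0.1876·8 + 0.0761·59 + 0.0945·84 = 139.5665
  x_3 = 0.1818·48 + 0.1203·21 + 0.1878·98 + 1.1476·10 + 0.1845·8 + 0.1516·59 + 0.1262·84 = 62.1573
  x_4 = 0.1785·48 + 0.0781·21 + 0.1771·98 + 0.1540·10 + 1.1825·8 + 0.1794·59 + 0.1237·84 = 59.5358
  x_5 = 0.0962·48 + 0.1526·21 + 0.1146·98 + 0.0490·10 + 0.0737·8 + 1.0477·59 + 0.0726·84 = 88.0403
  x_6 = 0.0842·48 + 0.0961·21 + 0.1374·98 + 0.0773·10 + 0.0554·8 + 0.1130·59 + 1.0514·84 = 115.7191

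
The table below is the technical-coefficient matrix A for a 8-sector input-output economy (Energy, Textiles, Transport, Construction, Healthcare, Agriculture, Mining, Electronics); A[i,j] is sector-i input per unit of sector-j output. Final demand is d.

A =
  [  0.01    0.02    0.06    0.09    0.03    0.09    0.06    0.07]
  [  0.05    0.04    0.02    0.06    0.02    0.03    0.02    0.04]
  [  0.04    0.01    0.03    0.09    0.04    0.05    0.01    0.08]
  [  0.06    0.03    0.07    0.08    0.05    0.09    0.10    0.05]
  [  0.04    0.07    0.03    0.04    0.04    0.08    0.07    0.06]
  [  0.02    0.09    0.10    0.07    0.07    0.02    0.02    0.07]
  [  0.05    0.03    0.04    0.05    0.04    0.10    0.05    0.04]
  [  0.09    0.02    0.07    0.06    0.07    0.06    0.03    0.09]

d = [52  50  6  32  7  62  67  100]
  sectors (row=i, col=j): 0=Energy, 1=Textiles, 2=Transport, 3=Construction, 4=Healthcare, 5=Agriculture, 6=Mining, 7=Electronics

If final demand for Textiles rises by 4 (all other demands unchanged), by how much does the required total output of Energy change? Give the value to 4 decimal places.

0.2031

Form M = I − A:
  [  0.99   -0.02   -0.06   -0.09   -0.03   -0.09   -0.06   -0.07]
  [ -0.05    0.96   -0.02   -0.06   -0.02   -0.03   -0.02   -0.04]
  [ -0.04   -0.01    0.97   -0.09   -0.04   -0.05   -0.01   -0.08]
  [ -0.06   -0.03   -0.07    0.92   -0.05   -0.09   -0.10   -0.05]
  [ -0.04   -0.07   -0.03   -0.04    0.96   -0.08   -0.07   -0.06]
  [ -0.02   -0.09   -0.10   -0.07   -0.07    0.98   -0.02   -0.07]
  [ -0.05   -0.03   -0.04   -0.05   -0.04   -0.10    0.95   -0.04]
  [ -0.09   -0.02   -0.07   -0.06   -0.07   -0.06   -0.03    0.91]
Leontief inverse L = M⁻¹:
  [  1.0467    0.0508    0.1050    0.1424    0.0683    0.1387    0.0950    0.1192]
  [  0.0728    1.0585    0.0479    0.0945    0.0428    0.0626    0.0440    0.0711]
  [  0.0709    0.0345    1.0679    0.1340    0.0717    0.0919    0.0416    0.1218]
  [  0.1016    0.0669    0.1225    1.1437    0.0942    0.1516    0.1431    0.1085]
  [  0.0742    0.1007    0.0713    0.0897    1.0750    0.1265    0.1022    0.1064]
  [  0.0587    0.1187    0.1395    0.1239    0.1056    1.0695    0.0548    0.1205]
  [  0.0805    0.0600    0.0811    0.0982    0.0740    0.1440    1.0813    0.0848]
  [  0.1295    0.0529    0.1190    0.1202    0.1115    0.1172    0.0701    1.1477]
Total output x = L · d:
  x_0 = 1.0467·52 + 0.0508·50 + 0.1050·6 + 0.1424·32 + 0.0683·7 + 0.1387·62 + 0.0950·67 + 0.1192·100 = 89.5145
  x_1 = 0.0728·52 + 1.0585·50 + 0.0479·6 + 0.0945·32 + 0.0428·7 + 0.0626·62 + 0.0440·67 + 0.0711·100 = 74.2594
  x_2 = 0.0709·52 + 0.0345·50 + 1.0679·6 + 0.1340·32 + 0.0717·7 + 0.0919·62 + 0.0416·67 + 0.1218·100 = 37.2817
  x_3 = 0.1016·52 + 0.0669·50 + 0.1225·6 + 1.1437·32 + 0.0942·7 + 0.1516·62 + 0.1431·67 + 0.1085·100 = 76.4608
  x_4 = 0.0742·52 + 0.1007·50 + 0.0713·6 + 0.0897·32 + 1.0750·7 + 0.1265·62 + 0.1022·67 + 0.1064·100 = 45.0537
  x_5 = 0.0587·52 + 0.1187·50 + 0.1395·6 + 0.1239·32 + 0.1056·7 + 1.0695·62 + 0.0548·67 + 0.1205·100 = 96.5647
  x_6 = 0.0805·52 + 0.0600·50 + 0.0811·6 + 0.0982·32 + 0.0740·7 + 0.1440·62 + 1.0813·67 + 0.0848·100 = 101.1943
  x_7 = 0.1295·52 + 0.0529·50 + 0.1190·6 + 0.1202·32 + 0.1115·7 + 0.1172·62 + 0.0701·67 + 1.1477·100 = 141.4531
Δx_0 = L[0,1] · Δd_1 = 0.0508 · 4 = 0.2031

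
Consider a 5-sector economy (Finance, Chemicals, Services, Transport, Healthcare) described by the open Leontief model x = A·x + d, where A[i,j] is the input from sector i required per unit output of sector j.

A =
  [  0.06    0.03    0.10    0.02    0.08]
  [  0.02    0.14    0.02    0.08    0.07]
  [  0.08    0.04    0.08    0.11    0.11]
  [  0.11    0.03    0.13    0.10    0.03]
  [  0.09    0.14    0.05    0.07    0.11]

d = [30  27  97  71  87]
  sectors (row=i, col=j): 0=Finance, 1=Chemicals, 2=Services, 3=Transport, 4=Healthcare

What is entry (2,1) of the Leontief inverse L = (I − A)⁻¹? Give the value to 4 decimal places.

L[2,1] = 0.0900

Form M = I − A:
  [  0.94   -0.03   -0.10   -0.02   -0.08]
  [ -0.02    0.86   -0.02   -0.08   -0.07]
  [ -0.08   -0.04    0.92   -0.11   -0.11]
  [ -0.11   -0.03   -0.13    0.90   -0.03]
  [ -0.09   -0.14   -0.05   -0.07    0.89]
Leontief inverse L = M⁻¹:
  [  1.0950    0.0663    0.1351    0.0562    0.1222]
  [  0.0548    1.1893    0.0550    0.1222    0.1094]
  [  0.1333    0.0900    1.1353    0.1625    0.1649]
  [  0.1596    0.0676    0.1857    1.1497    0.0814]
  [  0.1394    0.2042    0.1007    0.1245    1.1688]
Total output x = L · d:
  x_0 = 1.0950·30 + 0.0663·27 + 0.1351·97 + 0.0562·71 + 0.1222·87 = 62.3702
  x_1 = 0.0548·30 + 1.1893·27 + 0.0550·97 + 0.1222·71 + 0.1094·87 = 57.2809
  x_2 = 0.1333·30 + 0.0900·27 + 1.1353·97 + 0.1625·71 + 0.1649·87 = 142.4408
  x_3 = 0.1596·30 + 0.0676·27 + 0.1857·97 + 1.1497·71 + 0.0814·87 = 113.3289
  x_4 = 0.1394·30 + 0.2042·27 + 0.1007·97 + 0.1245·71 + 1.1688·87 = 129.9862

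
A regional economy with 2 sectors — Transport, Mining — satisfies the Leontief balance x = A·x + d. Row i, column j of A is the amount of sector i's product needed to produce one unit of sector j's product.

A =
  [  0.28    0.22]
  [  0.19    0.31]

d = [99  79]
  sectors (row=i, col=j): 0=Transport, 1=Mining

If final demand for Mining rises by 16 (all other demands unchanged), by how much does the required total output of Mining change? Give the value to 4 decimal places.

Form M = I − A:
  [  0.72   -0.22]
  [ -0.19    0.69]
Leontief inverse L = M⁻¹:
  [  1.5165    0.4835]
  [  0.4176    1.5824]
Total output x = L · d:
  x_0 = 1.5165·99 + 0.4835·79 = 188.3297
  x_1 = 0.4176·99 + 1.5824·79 = 166.3516
Δx_1 = L[1,1] · Δd_1 = 1.5824 · 16 = 25.3187

25.3187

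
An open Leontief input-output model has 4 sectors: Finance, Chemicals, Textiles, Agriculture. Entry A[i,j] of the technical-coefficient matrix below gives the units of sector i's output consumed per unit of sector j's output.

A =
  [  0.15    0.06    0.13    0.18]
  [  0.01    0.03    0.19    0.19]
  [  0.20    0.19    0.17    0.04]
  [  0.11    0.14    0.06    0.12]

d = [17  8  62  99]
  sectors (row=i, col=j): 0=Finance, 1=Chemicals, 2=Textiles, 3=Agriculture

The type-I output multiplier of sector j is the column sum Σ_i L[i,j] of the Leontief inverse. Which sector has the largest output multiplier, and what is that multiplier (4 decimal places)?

Textiles (2.0811)

Form M = I − A:
  [  0.85   -0.06   -0.13   -0.18]
  [ -0.01    0.97   -0.19   -0.19]
  [ -0.20   -0.19    0.83   -0.04]
  [ -0.11   -0.14   -0.06    0.88]
Leontief inverse L = M⁻¹:
  [  1.2809    0.1759    0.2634    0.3119]
  [  0.1207    1.1382    0.3000    0.2841]
  [  0.3461    0.3137    1.3453    0.1997]
  [  0.2029    0.2244    0.1724    1.2342]
Total output x = L · d:
  x_0 = 1.2809·17 + 0.1759·8 + 0.2634·62 + 0.3119·99 = 70.3967
  x_1 = 0.1207·17 + 1.1382·8 + 0.3000·62 + 0.2841·99 = 57.8800
  x_2 = 0.3461·17 + 0.3137·8 + 1.3453·62 + 0.1997·99 = 111.5676
  x_3 = 0.2029·17 + 0.2244·8 + 0.1724·62 + 1.2342·99 = 138.1147
Output multipliers (column sums of L):
  Finance: 1.9506
  Chemicals: 1.8522
  Textiles: 2.0811
  Agriculture: 2.0298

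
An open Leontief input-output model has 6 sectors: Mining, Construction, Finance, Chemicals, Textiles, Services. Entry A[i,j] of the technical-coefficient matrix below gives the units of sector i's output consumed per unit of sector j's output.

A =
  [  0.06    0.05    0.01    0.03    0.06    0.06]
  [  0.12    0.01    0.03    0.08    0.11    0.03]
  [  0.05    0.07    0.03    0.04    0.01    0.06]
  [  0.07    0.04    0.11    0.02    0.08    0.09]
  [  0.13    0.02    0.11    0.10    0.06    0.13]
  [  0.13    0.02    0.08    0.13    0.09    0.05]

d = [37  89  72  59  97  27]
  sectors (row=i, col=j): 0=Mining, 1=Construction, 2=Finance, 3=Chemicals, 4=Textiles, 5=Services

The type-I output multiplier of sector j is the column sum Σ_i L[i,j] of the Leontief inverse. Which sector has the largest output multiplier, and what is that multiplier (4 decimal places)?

Form M = I − A:
  [  0.94   -0.05   -0.01   -0.03   -0.06   -0.06]
  [ -0.12    0.99   -0.03   -0.08   -0.11   -0.03]
  [ -0.05   -0.07    0.97   -0.04   -0.01   -0.06]
  [ -0.07   -0.04   -0.11    0.98   -0.08   -0.09]
  [ -0.13   -0.02   -0.11   -0.10    0.94   -0.13]
  [ -0.13   -0.02   -0.08   -0.13   -0.09    0.95]
Leontief inverse L = M⁻¹:
  [  1.1045    0.0648    0.0386    0.0625    0.0927    0.0928]
  [  0.1765    1.0335    0.0709    0.1187    0.1507    0.0801]
  [  0.0896    0.0844    1.0540    0.0684    0.0410    0.0870]
  [  0.1316    0.0655    0.1495    1.0665    0.1216    0.1375]
  [  0.2087    0.0550    0.1643    0.1572    1.1172    0.1931]
  [  0.2002    0.0519    0.1316    0.1776    0.1418    1.1115]
Total output x = L · d:
  x_0 = 1.1045·37 + 0.0648·89 + 0.0386·72 + 0.0625·59 + 0.0927·97 + 0.0928·27 = 64.5959
  x_1 = 0.1765·37 + 1.0335·89 + 0.0709·72 + 0.1187·59 + 0.1507·97 + 0.0801·27 = 127.4043
  x_2 = 0.0896·37 + 0.0844·89 + 1.0540·72 + 0.0684·59 + 0.0410·97 + 0.0870·27 = 97.0735
  x_3 = 0.1316·37 + 0.0655·89 + 0.1495·72 + 1.0665·59 + 0.1216·97 + 0.1375·27 = 99.8944
  x_4 = 0.2087·37 + 0.0550·89 + 0.1643·72 + 0.1572·59 + 1.1172·97 + 0.1931·27 = 147.2973
  x_5 = 0.2002·37 + 0.0519·89 + 0.1316·72 + 0.1776·59 + 0.1418·97 + 1.1115·27 = 75.7415
Output multipliers (column sums of L):
  Mining: 1.9110
  Construction: 1.3551
  Finance: 1.6089
  Chemicals: 1.6509
  Textiles: 1.6650
  Services: 1.7020

Mining (1.9110)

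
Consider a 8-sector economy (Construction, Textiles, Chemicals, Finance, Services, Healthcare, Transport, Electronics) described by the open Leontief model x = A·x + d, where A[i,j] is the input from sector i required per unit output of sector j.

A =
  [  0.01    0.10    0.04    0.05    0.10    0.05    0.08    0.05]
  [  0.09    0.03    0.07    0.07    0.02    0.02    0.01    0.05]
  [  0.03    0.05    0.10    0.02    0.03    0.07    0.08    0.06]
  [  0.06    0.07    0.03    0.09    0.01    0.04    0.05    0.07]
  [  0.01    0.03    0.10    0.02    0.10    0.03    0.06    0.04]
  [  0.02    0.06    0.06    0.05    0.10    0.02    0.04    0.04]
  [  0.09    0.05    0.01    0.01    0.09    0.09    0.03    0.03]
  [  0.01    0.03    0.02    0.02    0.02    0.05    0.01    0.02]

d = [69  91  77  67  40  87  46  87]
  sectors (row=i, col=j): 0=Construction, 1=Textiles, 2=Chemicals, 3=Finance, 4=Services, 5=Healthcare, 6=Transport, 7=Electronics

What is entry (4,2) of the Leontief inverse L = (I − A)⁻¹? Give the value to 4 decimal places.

L[4,2] = 0.1406

Form M = I − A:
  [  0.99   -0.10   -0.04   -0.05   -0.10   -0.05   -0.08   -0.05]
  [ -0.09    0.97   -0.07   -0.07   -0.02   -0.02   -0.01   -0.05]
  [ -0.03   -0.05    0.90   -0.02   -0.03   -0.07   -0.08   -0.06]
  [ -0.06   -0.07   -0.03    0.91   -0.01   -0.04   -0.05   -0.07]
  [ -0.01   -0.03   -0.10   -0.02    0.90   -0.03   -0.06   -0.04]
  [ -0.02   -0.06   -0.06   -0.05   -0.10    0.98   -0.04   -0.04]
  [ -0.09   -0.05   -0.01   -0.01   -0.09   -0.09    0.97   -0.03]
  [ -0.01   -0.03   -0.02   -0.02   -0.02   -0.05   -0.01    0.98]
Leontief inverse L = M⁻¹:
  [  1.0441    0.1359    0.0845    0.0806    0.1452    0.0844    0.1120    0.0839]
  [  0.1115    1.0636    0.1020    0.0961    0.0515    0.0478    0.0395    0.0783]
  [  0.0590    0.0854    1.1402    0.0455    0.0719    0.1052    0.1118    0.0911]
  [  0.0895    0.1063    0.0624    1.1213    0.0448    0.0707    0.0781    0.1010]
  [  0.0338    0.0594    0.1406    0.0404    1.1387    0.0613    0.0907    0.0680]
  [  0.0452    0.0899    0.0988    0.0744    0.1361    1.0487    0.0690    0.0687]
  [  0.1121    0.0846    0.0489    0.0361    0.1368    0.1170    1.0608    0.0584]
  [  0.0212    0.0445    0.0369    0.0326    0.0370    0.0619    0.0224    1.0331]
Total output x = L · d:
  x_0 = 1.0441·69 + 0.1359·91 + 0.0845·77 + 0.0806·67 + 0.1452·40 + 0.0844·87 + 0.1120·46 + 0.0839·87 = 121.9161
  x_1 = 0.1115·69 + 1.0636·91 + 0.1020·77 + 0.0961·67 + 0.0515·40 + 0.0478·87 + 0.0395·46 + 0.0783·87 = 133.6193
  x_2 = 0.0590·69 + 0.0854·91 + 1.1402·77 + 0.0455·67 + 0.0719·40 + 0.1052·87 + 0.1118·46 + 0.0911·87 = 127.7775
  x_3 = 0.0895·69 + 0.1063·91 + 0.0624·77 + 1.1213·67 + 0.0448·40 + 0.0707·87 + 0.0781·46 + 0.1010·87 = 116.1020
  x_4 = 0.0338·69 + 0.0594·91 + 0.1406·77 + 0.0404·67 + 1.1387·40 + 0.0613·87 + 0.0907·46 + 0.0680·87 = 82.2456
  x_5 = 0.0452·69 + 0.0899·91 + 0.0988·77 + 0.0744·67 + 0.1361·40 + 1.0487·87 + 0.0690·46 + 0.0687·87 = 129.7250
  x_6 = 0.1121·69 + 0.0846·91 + 0.0489·77 + 0.0361·67 + 0.1368·40 + 0.1170·87 + 1.0608·46 + 0.0584·87 = 91.1536
  x_7 = 0.0212·69 + 0.0445·91 + 0.0369·77 + 0.0326·67 + 0.0370·40 + 0.0619·87 + 0.0224·46 + 1.0331·87 = 108.3143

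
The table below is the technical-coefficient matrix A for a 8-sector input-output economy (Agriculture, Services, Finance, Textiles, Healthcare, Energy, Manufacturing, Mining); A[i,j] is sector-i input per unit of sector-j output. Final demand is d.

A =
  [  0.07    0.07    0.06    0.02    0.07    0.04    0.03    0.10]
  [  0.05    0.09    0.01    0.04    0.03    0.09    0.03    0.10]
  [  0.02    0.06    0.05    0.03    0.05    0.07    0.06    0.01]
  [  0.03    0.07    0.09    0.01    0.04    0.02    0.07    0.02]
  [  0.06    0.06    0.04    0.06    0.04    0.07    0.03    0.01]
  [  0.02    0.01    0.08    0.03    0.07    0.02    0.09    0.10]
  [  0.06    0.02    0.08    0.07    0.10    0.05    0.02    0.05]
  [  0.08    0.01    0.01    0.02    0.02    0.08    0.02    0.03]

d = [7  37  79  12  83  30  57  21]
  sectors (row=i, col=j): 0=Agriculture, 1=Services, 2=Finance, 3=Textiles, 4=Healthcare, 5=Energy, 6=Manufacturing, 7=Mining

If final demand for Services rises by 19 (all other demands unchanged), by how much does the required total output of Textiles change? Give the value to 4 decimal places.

1.8920

Form M = I − A:
  [  0.93   -0.07   -0.06   -0.02   -0.07   -0.04   -0.03   -0.10]
  [ -0.05    0.91   -0.01   -0.04   -0.03   -0.09   -0.03   -0.10]
  [ -0.02   -0.06    0.95   -0.03   -0.05   -0.07   -0.06   -0.01]
  [ -0.03   -0.07   -0.09    0.99   -0.04   -0.02   -0.07   -0.02]
  [ -0.06   -0.06   -0.04   -0.06    0.96   -0.07   -0.03   -0.01]
  [ -0.02   -0.01   -0.08   -0.03   -0.07    0.98   -0.09   -0.10]
  [ -0.06   -0.02   -0.08   -0.07   -0.10   -0.05    0.98   -0.05]
  [ -0.08   -0.01   -0.01   -0.02   -0.02   -0.08   -0.02    0.97]
Leontief inverse L = M⁻¹:
  [  1.1090    0.1058    0.0936    0.0456    0.1063    0.0847    0.0601    0.1401]
  [  0.0866    1.1220    0.0437    0.0635    0.0652    0.1305    0.0611    0.1436]
  [  0.0463    0.0878    1.0812    0.0523    0.0820    0.1019    0.0868    0.0419]
  [  0.0574    0.0996    0.1186    1.0325    0.0713    0.0550    0.0941    0.0499]
  [  0.0882    0.0915    0.0734    0.0809    1.0727    0.1022    0.0589    0.0456]
  [  0.0545    0.0385    0.1140    0.0555    0.1055    1.0594    0.1169    0.1282]
  [  0.0946    0.0565    0.1185    0.0950    0.1368    0.0898    1.0532    0.0837]
  [  0.1023    0.0295    0.0351    0.0344    0.0454    0.1018    0.0410    1.0587]
Total output x = L · d:
  x_0 = 1.1090·7 + 0.1058·37 + 0.0936·79 + 0.0456·12 + 0.1063·83 + 0.0847·30 + 0.0601·57 + 0.1401·21 = 37.3498
  x_1 = 0.0866·7 + 1.1220·37 + 0.0437·79 + 0.0635·12 + 0.0652·83 + 0.1305·30 + 0.0611·57 + 0.1436·21 = 62.1585
  x_2 = 0.0463·7 + 0.0878·37 + 1.0812·79 + 0.0523·12 + 0.0820·83 + 0.1019·30 + 0.0868·57 + 0.0419·21 = 105.3011
  x_3 = 0.0574·7 + 0.0996·37 + 0.1186·79 + 1.0325·12 + 0.0713·83 + 0.0550·30 + 0.0941·57 + 0.0499·21 = 39.8258
  x_4 = 0.0882·7 + 0.0915·37 + 0.0734·79 + 0.0809·12 + 1.0727·83 + 0.1022·30 + 0.0589·57 + 0.0456·21 = 107.1924
  x_5 = 0.0545·7 + 0.0385·37 + 0.1140·79 + 0.0555·12 + 0.1055·83 + 1.0594·30 + 0.1169·57 + 0.1282·21 = 61.3747
  x_6 = 0.0946·7 + 0.0565·37 + 0.1185·79 + 0.0950·12 + 0.1368·83 + 0.0898·30 + 1.0532·57 + 0.0837·21 = 89.0850
  x_7 = 0.1023·7 + 0.0295·37 + 0.0351·79 + 0.0344·12 + 0.0454·83 + 0.1018·30 + 0.0410·57 + 1.0587·21 = 36.3862
Δx_3 = L[3,1] · Δd_1 = 0.0996 · 19 = 1.8920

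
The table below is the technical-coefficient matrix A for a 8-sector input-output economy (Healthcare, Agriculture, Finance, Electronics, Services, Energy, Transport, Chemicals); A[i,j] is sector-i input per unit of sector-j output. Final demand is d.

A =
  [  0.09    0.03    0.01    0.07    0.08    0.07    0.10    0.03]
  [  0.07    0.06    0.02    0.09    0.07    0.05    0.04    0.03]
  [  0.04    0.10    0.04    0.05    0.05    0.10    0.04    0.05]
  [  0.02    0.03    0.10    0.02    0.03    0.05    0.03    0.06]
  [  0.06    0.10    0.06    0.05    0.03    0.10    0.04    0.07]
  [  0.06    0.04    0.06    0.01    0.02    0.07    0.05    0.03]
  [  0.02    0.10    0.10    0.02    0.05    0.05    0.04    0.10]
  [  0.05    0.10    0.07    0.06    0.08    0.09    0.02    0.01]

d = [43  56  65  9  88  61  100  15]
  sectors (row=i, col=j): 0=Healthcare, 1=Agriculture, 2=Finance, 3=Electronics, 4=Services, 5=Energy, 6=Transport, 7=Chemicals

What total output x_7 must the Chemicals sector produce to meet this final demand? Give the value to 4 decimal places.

62.6399

Form M = I − A:
  [  0.91   -0.03   -0.01   -0.07   -0.08   -0.07   -0.10   -0.03]
  [ -0.07    0.94   -0.02   -0.09   -0.07   -0.05   -0.04   -0.03]
  [ -0.04   -0.10    0.96   -0.05   -0.05   -0.10   -0.04   -0.05]
  [ -0.02   -0.03   -0.10    0.98   -0.03   -0.05   -0.03   -0.06]
  [ -0.06   -0.10   -0.06   -0.05    0.97   -0.10   -0.04   -0.07]
  [ -0.06   -0.04   -0.06   -0.01   -0.02    0.93   -0.05   -0.03]
  [ -0.02   -0.10   -0.10   -0.02   -0.05   -0.05    0.96   -0.10]
  [ -0.05   -0.10   -0.07   -0.06   -0.08   -0.09   -0.02    0.99]
Leontief inverse L = M⁻¹:
  [  1.1344    0.0874    0.0606    0.1071    0.1223    0.1302    0.1411    0.0734]
  [  0.1100    1.1090    0.0632    0.1251    0.1077    0.1035    0.0755    0.0661]
  [  0.0844    0.1548    1.0849    0.0887    0.0912    0.1584    0.0771    0.0865]
  [  0.0511    0.0751    0.1333    1.0483    0.0610    0.0966    0.0562    0.0870]
  [  0.1086    0.1595    0.1080    0.0928    1.0763    0.1639    0.0810    0.1085]
  [  0.0929    0.0814    0.0919    0.0379    0.0513    1.1139    0.0794    0.0576]
  [  0.0655    0.1638    0.1459    0.0636    0.0958    0.1143    1.0762    0.1371]
  [  0.0960    0.1555    0.1143    0.1001    0.1208    0.1509    0.0591    1.0486]
Total output x = L · d:
  x_0 = 1.1344·43 + 0.0874·56 + 0.0606·65 + 0.1071·9 + 0.1223·88 + 0.1302·61 + 0.1411·100 + 0.0734·15 = 92.5009
  x_1 = 0.1100·43 + 1.1090·56 + 0.0632·65 + 0.1251·9 + 0.1077·88 + 0.1035·61 + 0.0755·100 + 0.0661·15 = 96.3901
  x_2 = 0.0844·43 + 0.1548·56 + 1.0849·65 + 0.0887·9 + 0.0912·88 + 0.1584·61 + 0.0771·100 + 0.0865·15 = 110.3111
  x_3 = 0.0511·43 + 0.0751·56 + 0.1333·65 + 1.0483·9 + 0.0610·88 + 0.0966·61 + 0.0562·100 + 0.0870·15 = 42.6824
  x_4 = 0.1086·43 + 0.1595·56 + 0.1080·65 + 0.0928·9 + 1.0763·88 + 0.1639·61 + 0.0810·100 + 0.1085·15 = 135.9021
  x_5 = 0.0929·43 + 0.0814·56 + 0.0919·65 + 0.0379·9 + 0.0513·88 + 1.1139·61 + 0.0794·100 + 0.0576·15 = 96.1340
  x_6 = 0.0655·43 + 0.1638·56 + 0.1459·65 + 0.0636·9 + 0.0958·88 + 0.1143·61 + 1.0762·100 + 0.1371·15 = 147.1246
  x_7 = 0.0960·43 + 0.1555·56 + 0.1143·65 + 0.1001·9 + 0.1208·88 + 0.1509·61 + 0.0591·100 + 1.0486·15 = 62.6399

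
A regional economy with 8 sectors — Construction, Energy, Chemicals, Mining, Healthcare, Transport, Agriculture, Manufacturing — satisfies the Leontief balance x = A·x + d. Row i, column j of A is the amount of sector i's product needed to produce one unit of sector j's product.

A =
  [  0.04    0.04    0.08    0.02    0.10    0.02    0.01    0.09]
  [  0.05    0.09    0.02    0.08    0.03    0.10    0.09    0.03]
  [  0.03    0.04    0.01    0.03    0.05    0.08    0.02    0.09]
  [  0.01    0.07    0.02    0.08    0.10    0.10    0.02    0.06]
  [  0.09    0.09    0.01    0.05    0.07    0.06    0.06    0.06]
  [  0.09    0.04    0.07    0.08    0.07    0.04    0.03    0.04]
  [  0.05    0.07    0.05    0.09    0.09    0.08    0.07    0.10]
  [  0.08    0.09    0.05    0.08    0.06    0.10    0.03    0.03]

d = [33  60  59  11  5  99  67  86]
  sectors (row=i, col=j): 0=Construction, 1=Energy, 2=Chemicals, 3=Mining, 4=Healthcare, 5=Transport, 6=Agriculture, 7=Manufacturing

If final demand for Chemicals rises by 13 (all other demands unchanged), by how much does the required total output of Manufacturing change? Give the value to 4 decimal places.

1.1504

Form M = I − A:
  [  0.96   -0.04   -0.08   -0.02   -0.10   -0.02   -0.01   -0.09]
  [ -0.05    0.91   -0.02   -0.08   -0.03   -0.10   -0.09   -0.03]
  [ -0.03   -0.04    0.99   -0.03   -0.05   -0.08   -0.02   -0.09]
  [ -0.01   -0.07   -0.02    0.92   -0.10   -0.10   -0.02   -0.06]
  [ -0.09   -0.09   -0.01   -0.05    0.93   -0.06   -0.06   -0.06]
  [ -0.09   -0.04   -0.07   -0.08   -0.07    0.96   -0.03   -0.04]
  [ -0.05   -0.07   -0.05   -0.09   -0.09   -0.08    0.93   -0.10]
  [ -0.08   -0.09   -0.05   -0.08   -0.06   -0.10   -0.03    0.97]
Leontief inverse L = M⁻¹:
  [  1.0849    0.0919    0.1065    0.0654    0.1506    0.0746    0.0407    0.1340]
  [  0.1023    1.1528    0.0584    0.1447    0.0978    0.1682    0.1315    0.0861]
  [  0.0718    0.0859    1.0379    0.0749    0.0967    0.1279    0.0475    0.1264]
  [  0.0629    0.1310    0.0524    1.1396    0.1613    0.1642    0.0582    0.1080]
  [  0.1440    0.1542    0.0483    0.1108    1.1370    0.1261    0.1010    0.1154]
  [  0.1362    0.0961    0.1026    0.1318    0.1323    1.1000    0.0628    0.0933]
  [  0.1161    0.1487    0.0940    0.1661    0.1716    0.1644    1.1183    0.1670]
  [  0.1344    0.1538    0.0885    0.1422    0.1291    0.1682    0.0701    1.0873]
Total output x = L · d:
  x_0 = 1.0849·33 + 0.0919·60 + 0.1065·59 + 0.0654·11 + 0.1506·5 + 0.0746·99 + 0.0407·67 + 0.1340·86 = 70.7101
  x_1 = 0.1023·33 + 1.1528·60 + 0.0584·59 + 0.1447·11 + 0.0978·5 + 0.1682·99 + 0.1315·67 + 0.0861·86 = 110.9318
  x_2 = 0.0718·33 + 0.0859·60 + 1.0379·59 + 0.0749·11 + 0.0967·5 + 0.1279·99 + 0.0475·67 + 0.1264·86 = 96.7790
  x_3 = 0.0629·33 + 0.1310·60 + 0.0524·59 + 1.1396·11 + 0.1613·5 + 0.1642·99 + 0.0582·67 + 0.1080·86 = 55.8106
  x_4 = 0.1440·33 + 0.1542·60 + 0.0483·59 + 0.1108·11 + 1.1370·5 + 0.1261·99 + 0.1010·67 + 0.1154·86 = 52.9351
  x_5 = 0.1362·33 + 0.0961·60 + 0.1026·59 + 0.1318·11 + 0.1323·5 + 1.1000·99 + 0.0628·67 + 0.0933·86 = 139.5630
  x_6 = 0.1161·33 + 0.1487·60 + 0.0940·59 + 0.1661·11 + 0.1716·5 + 0.1644·99 + 1.1183·67 + 0.1670·86 = 126.5452
  x_7 = 0.1344·33 + 0.1538·60 + 0.0885·59 + 0.1422·11 + 0.1291·5 + 0.1682·99 + 0.0701·67 + 1.0873·86 = 135.9518
Δx_7 = L[7,2] · Δd_2 = 0.0885 · 13 = 1.1504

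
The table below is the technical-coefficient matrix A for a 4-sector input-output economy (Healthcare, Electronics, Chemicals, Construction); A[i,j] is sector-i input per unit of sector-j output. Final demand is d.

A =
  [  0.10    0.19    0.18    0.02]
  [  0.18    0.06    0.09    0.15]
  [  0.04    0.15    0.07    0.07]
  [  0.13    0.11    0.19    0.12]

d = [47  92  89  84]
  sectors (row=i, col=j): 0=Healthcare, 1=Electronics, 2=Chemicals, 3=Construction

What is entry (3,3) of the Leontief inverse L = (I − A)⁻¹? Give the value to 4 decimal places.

Form M = I − A:
  [  0.90   -0.19   -0.18   -0.02]
  [ -0.18    0.94   -0.09   -0.15]
  [ -0.04   -0.15    0.93   -0.07]
  [ -0.13   -0.11   -0.19    0.88]
Leontief inverse L = M⁻¹:
  [  1.1979    0.2988    0.2813    0.1005]
  [  0.2780    1.1804    0.2139    0.2245]
  [  0.1142    0.2213    1.1456    0.1314]
  [  0.2364    0.2395    0.3156    1.2077]
Total output x = L · d:
  x_0 = 1.1979·47 + 0.2988·92 + 0.2813·89 + 0.1005·84 = 117.2689
  x_1 = 0.2780·47 + 1.1804·92 + 0.2139·89 + 0.2245·84 = 159.5692
  x_2 = 0.1142·47 + 0.2213·92 + 1.1456·89 + 0.1314·84 = 138.7242
  x_3 = 0.2364·47 + 0.2395·92 + 0.3156·89 + 1.2077·84 = 162.6763

L[3,3] = 1.2077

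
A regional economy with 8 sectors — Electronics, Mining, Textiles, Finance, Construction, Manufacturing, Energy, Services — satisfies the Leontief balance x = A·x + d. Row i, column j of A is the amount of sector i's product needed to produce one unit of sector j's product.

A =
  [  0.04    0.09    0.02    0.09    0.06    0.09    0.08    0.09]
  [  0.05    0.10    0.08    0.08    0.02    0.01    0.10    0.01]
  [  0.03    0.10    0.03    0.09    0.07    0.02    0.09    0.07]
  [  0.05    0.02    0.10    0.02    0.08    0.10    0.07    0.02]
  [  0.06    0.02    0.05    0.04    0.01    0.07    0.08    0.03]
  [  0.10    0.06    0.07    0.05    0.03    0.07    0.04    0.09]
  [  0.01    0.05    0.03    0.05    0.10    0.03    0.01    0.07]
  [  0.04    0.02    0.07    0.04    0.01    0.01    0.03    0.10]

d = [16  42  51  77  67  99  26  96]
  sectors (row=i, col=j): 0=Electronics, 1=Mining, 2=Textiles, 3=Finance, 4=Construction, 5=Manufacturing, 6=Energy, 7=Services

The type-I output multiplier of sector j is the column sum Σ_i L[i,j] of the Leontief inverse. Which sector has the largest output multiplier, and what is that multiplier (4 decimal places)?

Energy (1.8806)

Form M = I − A:
  [  0.96   -0.09   -0.02   -0.09   -0.06   -0.09   -0.08   -0.09]
  [ -0.05    0.90   -0.08   -0.08   -0.02   -0.01   -0.10   -0.01]
  [ -0.03   -0.10    0.97   -0.09   -0.07   -0.02   -0.09   -0.07]
  [ -0.05   -0.02   -0.10    0.98   -0.08   -0.10   -0.07   -0.02]
  [ -0.06   -0.02   -0.05   -0.04    0.99   -0.07   -0.08   -0.03]
  [ -0.10   -0.06   -0.07   -0.05   -0.03    0.93   -0.04   -0.09]
  [ -0.01   -0.05   -0.03   -0.05   -0.10   -0.03    0.99   -0.07]
  [ -0.04   -0.02   -0.07   -0.04   -0.01   -0.01   -0.03    0.90]
Leontief inverse L = M⁻¹:
  [  1.0876    0.1433    0.0794    0.1433    0.1056    0.1379    0.1383    0.1478]
  [  0.0832    1.1504    0.1250    0.1280    0.0648    0.0472    0.1521    0.0524]
  [  0.0683    0.1472    1.0816    0.1374    0.1122    0.0605    0.1435    0.1166]
  [  0.0902    0.0691    0.1431    1.0687    0.1205    0.1412    0.1205    0.0722]
  [  0.0899    0.0583    0.0848    0.0776    1.0447    0.1027    0.1171    0.0722]
  [  0.1431    0.1147    0.1211    0.1045    0.0731    1.1144    0.0970    0.1487]
  [  0.0397    0.0805    0.0665    0.0822    0.1242    0.0593    1.0489    0.1035]
  [  0.0634    0.0511    0.1013    0.0722    0.0368    0.0337    0.0634    1.1370]
Total output x = L · d:
  x_0 = 1.0876·16 + 0.1433·42 + 0.0794·51 + 0.1433·77 + 0.1056·67 + 0.1379·99 + 0.1383·26 + 0.1478·96 = 77.0158
  x_1 = 0.0832·16 + 1.1504·42 + 0.1250·51 + 0.1280·77 + 0.0648·67 + 0.0472·99 + 0.1521·26 + 0.0524·96 = 83.8749
  x_2 = 0.0683·16 + 0.1472·42 + 1.0816·51 + 0.1374·77 + 0.1122·67 + 0.0605·99 + 0.1435·26 + 0.1166·96 = 101.4493
  x_3 = 0.0902·16 + 0.0691·42 + 0.1431·51 + 1.0687·77 + 0.1205·67 + 0.1412·99 + 0.1205·26 + 0.0722·96 = 126.0427
  x_4 = 0.0899·16 + 0.0583·42 + 0.0848·51 + 0.0776·77 + 1.0447·67 + 0.1027·99 + 0.1171·26 + 0.0722·96 = 104.3147
  x_5 = 0.1431·16 + 0.1147·42 + 0.1211·51 + 0.1045·77 + 0.0731·67 + 1.1144·99 + 0.0970·26 + 0.1487·96 = 153.3498
  x_6 = 0.0397·16 + 0.0805·42 + 0.0665·51 + 0.0822·77 + 0.1242·67 + 0.0593·99 + 1.0489·26 + 0.1035·96 = 65.1263
  x_7 = 0.0634·16 + 0.0511·42 + 0.1013·51 + 0.0722·77 + 0.0368·67 + 0.0337·99 + 0.0634·26 + 1.1370·96 = 130.4797
Output multipliers (column sums of L):
  Electronics: 1.6655
  Mining: 1.8144
  Textiles: 1.8027
  Finance: 1.8137
  Construction: 1.6818
  Manufacturing: 1.6969
  Energy: 1.8806
  Services: 1.8504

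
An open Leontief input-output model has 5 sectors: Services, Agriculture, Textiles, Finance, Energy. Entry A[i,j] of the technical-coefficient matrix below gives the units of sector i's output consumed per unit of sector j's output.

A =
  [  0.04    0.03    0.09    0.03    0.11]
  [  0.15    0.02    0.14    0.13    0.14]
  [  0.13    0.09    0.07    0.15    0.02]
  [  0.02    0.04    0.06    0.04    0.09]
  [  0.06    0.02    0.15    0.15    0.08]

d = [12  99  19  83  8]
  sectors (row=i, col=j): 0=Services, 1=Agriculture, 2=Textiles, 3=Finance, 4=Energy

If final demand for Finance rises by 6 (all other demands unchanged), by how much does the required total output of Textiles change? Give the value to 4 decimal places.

Form M = I − A:
  [  0.96   -0.03   -0.09   -0.03   -0.11]
  [ -0.15    0.98   -0.14   -0.13   -0.14]
  [ -0.13   -0.09    0.93   -0.15   -0.02]
  [ -0.02   -0.04   -0.06    0.96   -0.09]
  [ -0.06   -0.02   -0.15   -0.15    0.92]
Leontief inverse L = M⁻¹:
  [  1.0802    0.0527    0.1420    0.0863    0.1487]
  [  0.2148    1.0614    0.2292    0.2196    0.2137]
  [  0.1829    0.1206    1.1387    0.2134    0.0859]
  [  0.0535    0.0581    0.1040    1.0868    0.1238]
  [  0.1137    0.0556    0.2169    0.2224    1.1355]
Total output x = L · d:
  x_0 = 1.0802·12 + 0.0527·99 + 0.1420·19 + 0.0863·83 + 0.1487·8 = 29.2289
  x_1 = 0.2148·12 + 1.0614·99 + 0.2292·19 + 0.2196·83 + 0.2137·8 = 131.9456
  x_2 = 0.1829·12 + 0.1206·99 + 1.1387·19 + 0.2134·83 + 0.0859·8 = 54.1722
  x_3 = 0.0535·12 + 0.0581·99 + 0.1040·19 + 1.0868·83 + 0.1238·8 = 99.5635
  x_4 = 0.1137·12 + 0.0556·99 + 0.2169·19 + 0.2224·83 + 1.1355·8 = 38.5359
Δx_2 = L[2,3] · Δd_3 = 0.2134 · 6 = 1.2804

1.2804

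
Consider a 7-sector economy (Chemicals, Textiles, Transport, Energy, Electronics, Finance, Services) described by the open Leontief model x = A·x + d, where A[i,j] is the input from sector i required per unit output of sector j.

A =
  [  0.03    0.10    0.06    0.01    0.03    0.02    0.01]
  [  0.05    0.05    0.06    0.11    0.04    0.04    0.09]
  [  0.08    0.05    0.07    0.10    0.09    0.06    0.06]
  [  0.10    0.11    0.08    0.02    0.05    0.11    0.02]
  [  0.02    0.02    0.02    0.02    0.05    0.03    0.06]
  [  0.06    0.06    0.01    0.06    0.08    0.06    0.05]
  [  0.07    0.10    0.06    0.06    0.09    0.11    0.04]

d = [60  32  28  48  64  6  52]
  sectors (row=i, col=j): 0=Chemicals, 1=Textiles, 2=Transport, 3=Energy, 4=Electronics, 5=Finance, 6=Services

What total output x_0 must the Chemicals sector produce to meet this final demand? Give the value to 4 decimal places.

77.2440

Form M = I − A:
  [  0.97   -0.10   -0.06   -0.01   -0.03   -0.02   -0.01]
  [ -0.05    0.95   -0.06   -0.11   -0.04   -0.04   -0.09]
  [ -0.08   -0.05    0.93   -0.10   -0.09   -0.06   -0.06]
  [ -0.10   -0.11   -0.08    0.98   -0.05   -0.11   -0.02]
  [ -0.02   -0.02   -0.02   -0.02    0.95   -0.03   -0.06]
  [ -0.06   -0.06   -0.01   -0.06   -0.08    0.94   -0.05]
  [ -0.07   -0.10   -0.06   -0.06   -0.09   -0.11    0.96]
Leontief inverse L = M⁻¹:
  [  1.0548    0.1276    0.0836    0.0396    0.0557    0.0437    0.0348]
  [  0.0973    1.1063    0.1014    0.1504    0.0866    0.0905    0.1243]
  [  0.1291    0.1091    1.1135    0.1429    0.1404    0.1112    0.0987]
  [  0.1441    0.1631    0.1193    1.0674    0.0975    0.1527    0.0605]
  [  0.0405    0.0449    0.0375    0.0392    1.0732    0.0531    0.0776]
  [  0.0939    0.1025    0.0399    0.0909    0.1157    1.0963    0.0793]
  [  0.1187    0.1575    0.1018    0.1083    0.1418    0.1597    1.0835]
Total output x = L · d:
  x_0 = 1.0548·60 + 0.1276·32 + 0.0836·28 + 0.0396·48 + 0.0557·64 + 0.0437·6 + 0.0348·52 = 77.2440
  x_1 = 0.0973·60 + 1.1063·32 + 0.1014·28 + 0.1504·48 + 0.0866·64 + 0.0905·6 + 0.1243·52 = 63.8462
  x_2 = 0.1291·60 + 0.1091·32 + 1.1135·28 + 0.1429·48 + 0.1404·64 + 0.1112·6 + 0.0987·52 = 64.0611
  x_3 = 0.1441·60 + 0.1631·32 + 0.1193·28 + 1.0674·48 + 0.0975·64 + 0.1527·6 + 0.0605·52 = 78.7456
  x_4 = 0.0405·60 + 0.0449·32 + 0.0375·28 + 0.0392·48 + 1.0732·64 + 0.0531·6 + 0.0776·52 = 79.8399
  x_5 = 0.0939·60 + 0.1025·32 + 0.0399·28 + 0.0909·48 + 0.1157·64 + 1.0963·6 + 0.0793·52 = 32.4970
  x_6 = 0.1187·60 + 0.1575·32 + 0.1018·28 + 0.1083·48 + 0.1418·64 + 0.1597·6 + 1.0835·52 = 86.5837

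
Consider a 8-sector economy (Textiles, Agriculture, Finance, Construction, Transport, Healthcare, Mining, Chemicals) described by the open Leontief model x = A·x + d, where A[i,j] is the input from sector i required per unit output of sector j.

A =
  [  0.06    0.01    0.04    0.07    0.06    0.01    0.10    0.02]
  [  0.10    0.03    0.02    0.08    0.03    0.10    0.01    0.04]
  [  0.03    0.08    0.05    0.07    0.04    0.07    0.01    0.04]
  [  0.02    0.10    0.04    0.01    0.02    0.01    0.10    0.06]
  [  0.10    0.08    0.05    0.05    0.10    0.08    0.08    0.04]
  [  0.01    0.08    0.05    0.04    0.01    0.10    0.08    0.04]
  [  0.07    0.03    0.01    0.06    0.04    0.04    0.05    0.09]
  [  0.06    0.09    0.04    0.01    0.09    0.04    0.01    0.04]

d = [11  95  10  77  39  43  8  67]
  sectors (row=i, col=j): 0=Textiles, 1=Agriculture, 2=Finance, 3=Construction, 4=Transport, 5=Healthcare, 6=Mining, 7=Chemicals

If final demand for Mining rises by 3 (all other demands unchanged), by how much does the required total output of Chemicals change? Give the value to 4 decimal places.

Form M = I − A:
  [  0.94   -0.01   -0.04   -0.07   -0.06   -0.01   -0.10   -0.02]
  [ -0.10    0.97   -0.02   -0.08   -0.03   -0.10   -0.01   -0.04]
  [ -0.03   -0.08    0.95   -0.07   -0.04   -0.07   -0.01   -0.04]
  [ -0.02   -0.10   -0.04    0.99   -0.02   -0.01   -0.10   -0.06]
  [ -0.10   -0.08   -0.05   -0.05    0.90   -0.08   -0.08   -0.04]
  [ -0.01   -0.08   -0.05   -0.04   -0.01    0.90   -0.08   -0.04]
  [ -0.07   -0.03   -0.01   -0.06   -0.04   -0.04    0.95   -0.09]
  [ -0.06   -0.09   -0.04   -0.01   -0.09   -0.04   -0.01    0.96]
Leontief inverse L = M⁻¹:
  [  1.0968    0.0468    0.0620    0.1009    0.0915    0.0400    0.1388    0.0522]
  [  0.1343    1.0721    0.0468    0.1120    0.0602    0.1364    0.0550    0.0698]
  [  0.0659    0.1225    1.0751    0.1020    0.0687    0.1103    0.0461    0.0694]
  [  0.0592    0.1331    0.0593    1.0422    0.0493    0.0457    0.1269    0.0902]
  [  0.1590    0.1375    0.0866    0.1013    1.1486    0.1370    0.1389    0.0856]
  [  0.0463    0.1220    0.0741    0.0742    0.0373    1.1435    0.1150    0.0737]
  [  0.1078    0.0701    0.0341    0.0896    0.0742    0.0729    1.0882    0.1203]
  [  0.1025    0.1286    0.0652    0.0454    0.1248    0.0816    0.0462    1.0677]
Total output x = L · d:
  x_0 = 1.0968·11 + 0.0468·95 + 0.0620·10 + 0.1009·77 + 0.0915·39 + 0.0400·43 + 0.1388·8 + 0.0522·67 = 34.7921
  x_1 = 0.1343·11 + 1.0721·95 + 0.0468·10 + 0.1120·77 + 0.0602·39 + 0.1364·43 + 0.0550·8 + 0.0698·67 = 125.7505
  x_2 = 0.0659·11 + 0.1225·95 + 1.0751·10 + 0.1020·77 + 0.0687·39 + 0.1103·43 + 0.0461·8 + 0.0694·67 = 43.4131
  x_3 = 0.0592·11 + 0.1331·95 + 0.0593·10 + 1.0422·77 + 0.0493·39 + 0.0457·43 + 0.1269·8 + 0.0902·67 = 105.0836
  x_4 = 0.1590·11 + 0.1375·95 + 0.0866·10 + 0.1013·77 + 1.1486·39 + 0.1370·43 + 0.1389·8 + 0.0856·67 = 81.0097
  x_5 = 0.0463·11 + 0.1220·95 + 0.0741·10 + 0.0742·77 + 0.0373·39 + 1.1435·43 + 0.1150·8 + 0.0737·67 = 75.0374
  x_6 = 0.1078·11 + 0.0701·95 + 0.0341·10 + 0.0896·77 + 0.0742·39 + 0.0729·43 + 1.0882·8 + 0.1203·67 = 37.8829
  x_7 = 0.1025·11 + 0.1286·95 + 0.0652·10 + 0.0454·77 + 0.1248·39 + 0.0816·43 + 0.0462·8 + 1.0677·67 = 97.7746
Δx_7 = L[7,6] · Δd_6 = 0.0462 · 3 = 0.1387

0.1387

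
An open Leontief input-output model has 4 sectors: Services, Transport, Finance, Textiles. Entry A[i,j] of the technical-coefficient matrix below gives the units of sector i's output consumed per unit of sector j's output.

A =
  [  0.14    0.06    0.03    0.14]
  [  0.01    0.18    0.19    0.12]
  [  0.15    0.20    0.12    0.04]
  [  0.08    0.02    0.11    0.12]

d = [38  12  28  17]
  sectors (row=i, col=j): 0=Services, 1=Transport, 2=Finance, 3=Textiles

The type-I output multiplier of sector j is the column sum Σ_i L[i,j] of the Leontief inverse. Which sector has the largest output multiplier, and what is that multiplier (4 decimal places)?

Form M = I − A:
  [  0.86   -0.06   -0.03   -0.14]
  [ -0.01    0.82   -0.19   -0.12]
  [ -0.15   -0.20    0.88   -0.04]
  [ -0.08   -0.02   -0.11    0.88]
Leontief inverse L = M⁻¹:
  [  1.1998    0.1154    0.0922    0.2108]
  [  0.0886    1.3069    0.3110    0.2065]
  [  0.2310    0.3203    1.2304    0.1364]
  [  0.1400    0.0802    0.1693    1.1773]
Total output x = L · d:
  x_0 = 1.1998·38 + 0.1154·12 + 0.0922·28 + 0.2108·17 = 53.1427
  x_1 = 0.0886·38 + 1.3069·12 + 0.3110·28 + 0.2065·17 = 31.2687
  x_2 = 0.2310·38 + 0.3203·12 + 1.2304·28 + 0.1364·17 = 49.3938
  x_3 = 0.1400·38 + 0.0802·12 + 0.1693·28 + 1.1773·17 = 31.0342
Output multipliers (column sums of L):
  Services: 1.6595
  Transport: 1.8229
  Finance: 1.8029
  Textiles: 1.7309

Transport (1.8229)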